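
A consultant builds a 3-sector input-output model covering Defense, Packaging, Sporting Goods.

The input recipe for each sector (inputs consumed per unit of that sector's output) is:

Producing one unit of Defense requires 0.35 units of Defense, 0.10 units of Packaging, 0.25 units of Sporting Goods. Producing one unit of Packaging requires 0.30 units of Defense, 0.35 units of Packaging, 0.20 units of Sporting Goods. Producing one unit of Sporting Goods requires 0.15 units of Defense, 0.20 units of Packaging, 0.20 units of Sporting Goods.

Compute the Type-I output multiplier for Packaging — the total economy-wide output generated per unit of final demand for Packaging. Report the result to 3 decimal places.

I − A =
  [   0.65    -0.30    -0.15]
  [  -0.10     0.65    -0.20]
  [  -0.25    -0.20     0.80]
Cofactors of I−A, C_ij = (−1)^(i+j)·(minor ij) (rows/columns in the sector order above):
  C_11 = (0.65)(0.80) − (-0.20)(-0.20) = 0.4800
  C_12 = −[(-0.10)(0.80) − (-0.20)(-0.25)] = 0.1300
  C_13 = (-0.10)(-0.20) − (0.65)(-0.25) = 0.1825
  C_21 = −[(-0.30)(0.80) − (-0.15)(-0.20)] = 0.2700
  C_22 = (0.65)(0.80) − (-0.15)(-0.25) = 0.4825
  C_23 = −[(0.65)(-0.20) − (-0.30)(-0.25)] = 0.2050
  C_31 = (-0.30)(-0.20) − (-0.15)(0.65) = 0.1575
  C_32 = −[(0.65)(-0.20) − (-0.15)(-0.10)] = 0.1450
  C_33 = (0.65)(0.65) − (-0.30)(-0.10) = 0.3925
det(I−A) = Σ_j (I−A)_1j·C_1j = (0.65)(0.4800) + (-0.30)(0.1300) + (-0.15)(0.1825) = 0.245625
adj(I−A) = Cᵀ =
  [ 0.4800   0.2700   0.1575]
  [ 0.1300   0.4825   0.1450]
  [ 0.1825   0.2050   0.3925]
(I − A)⁻¹ = adj(I−A) / det(I−A) ≈
  [   1.9542     1.0992     0.6412]
  [   0.5293     1.9644     0.5903]
  [   0.7430     0.8346     1.5980]
The output multiplier for sector j is the column-j sum of the Leontief inverse (I − A)⁻¹ = adj(I−A) / det(I−A).
Column 2 of adj(I−A): (0.2700, 0.4825, 0.2050); det(I−A) = 0.245625.
m_2 = (0.2700 + 0.4825 + 0.2050) / 0.245625 = 0.9575 / 0.245625 ≈ 3.898.

m_2 = 3.898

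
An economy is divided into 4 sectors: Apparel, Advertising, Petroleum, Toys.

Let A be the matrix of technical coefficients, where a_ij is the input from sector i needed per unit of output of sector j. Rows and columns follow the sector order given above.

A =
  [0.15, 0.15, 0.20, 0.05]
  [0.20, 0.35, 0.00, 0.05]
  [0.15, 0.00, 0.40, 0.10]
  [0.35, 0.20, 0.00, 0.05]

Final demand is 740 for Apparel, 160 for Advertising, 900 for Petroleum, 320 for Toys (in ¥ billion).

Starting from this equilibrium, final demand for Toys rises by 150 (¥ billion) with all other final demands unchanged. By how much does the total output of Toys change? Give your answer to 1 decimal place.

Δx_4 = 169.9

I − A =
  [   0.85    -0.15    -0.20    -0.05]
  [  -0.20     0.65     0.00    -0.05]
  [  -0.15     0.00     0.60    -0.10]
  [  -0.35    -0.20     0.00     0.95]
Compute the cofactors C_ij = (−1)^(i+j)·(3×3 minor ij) of I−A; the adjugate is their transpose:
adj(I−A) = Cᵀ =
  [ 0.364500   0.095500   0.121500   0.037000]
  [ 0.124500   0.438500   0.041500   0.034000]
  [ 0.117875   0.045125   0.471875   0.058250]
  [ 0.160500   0.127500   0.053500   0.294000]
det(I−A) = Σ_j (I−A)_1j·C_1j = (0.85)(0.364500) + (-0.15)(0.124500) + (-0.20)(0.117875) + (-0.05)(0.160500) = 0.25955
(I − A)⁻¹ = adj(I−A) / det(I−A) ≈
  [   1.4044     0.3679     0.4681     0.1426]
  [   0.4797     1.6895     0.1599     0.1310]
  [   0.4542     0.1739     1.8181     0.2244]
  [   0.6184     0.4912     0.2061     1.1327]
Δx = (I − A)⁻¹ Δd with Δd having +150 in the Toys component and 0 elsewhere.
So Δx_4 = L_44 · (+150), where L_44 = adj(I−A)_44 / det(I−A) = 0.294000 / 0.25955.
Δx_4 = 0.294000 × (+150) / 0.25955 = 44.10 / 0.25955 ≈ 169.9.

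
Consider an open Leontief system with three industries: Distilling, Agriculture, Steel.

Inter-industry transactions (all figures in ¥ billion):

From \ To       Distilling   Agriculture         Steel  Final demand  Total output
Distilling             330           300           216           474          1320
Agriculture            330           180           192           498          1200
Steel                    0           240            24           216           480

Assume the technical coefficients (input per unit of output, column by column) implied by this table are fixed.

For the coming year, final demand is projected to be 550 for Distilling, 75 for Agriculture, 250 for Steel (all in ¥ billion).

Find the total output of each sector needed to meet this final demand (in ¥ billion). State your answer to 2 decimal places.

x_1 = 1175.88, x_2 = 619.27, x_3 = 393.53

Technical coefficients a_ij = z_ij / X_j:
  a_11 = 330/1320 = 0.25, a_21 = 330/1320 = 0.25, a_31 = 0/1320 = 0.00
  a_12 = 300/1200 = 0.25, a_22 = 180/1200 = 0.15, a_32 = 240/1200 = 0.20
  a_13 = 216/480 = 0.45, a_23 = 192/480 = 0.40, a_33 = 24/480 = 0.05
I − A =
  [   0.75    -0.25    -0.45]
  [  -0.25     0.85    -0.40]
  [   0.00    -0.20     0.95]
Cofactors of I−A, C_ij = (−1)^(i+j)·(minor ij) (rows/columns in the sector order above):
  C_11 = (0.85)(0.95) − (-0.40)(-0.20) = 0.7275
  C_12 = −[(-0.25)(0.95) − (-0.40)(0.00)] = 0.2375
  C_13 = (-0.25)(-0.20) − (0.85)(0.00) = 0.0500
  C_21 = −[(-0.25)(0.95) − (-0.45)(-0.20)] = 0.3275
  C_22 = (0.75)(0.95) − (-0.45)(0.00) = 0.7125
  C_23 = −[(0.75)(-0.20) − (-0.25)(0.00)] = 0.1500
  C_31 = (-0.25)(-0.40) − (-0.45)(0.85) = 0.4825
  C_32 = −[(0.75)(-0.40) − (-0.45)(-0.25)] = 0.4125
  C_33 = (0.75)(0.85) − (-0.25)(-0.25) = 0.5750
det(I−A) = Σ_j (I−A)_1j·C_1j = (0.75)(0.7275) + (-0.25)(0.2375) + (-0.45)(0.0500) = 0.46375
adj(I−A) = Cᵀ =
  [ 0.7275   0.3275   0.4825]
  [ 0.2375   0.7125   0.4125]
  [ 0.0500   0.1500   0.5750]
(I − A)⁻¹ = adj(I−A) / det(I−A) ≈
  [   1.5687     0.7062     1.0404]
  [   0.5121     1.5364     0.8895]
  [   0.1078     0.3235     1.2399]
x = (I − A)⁻¹ d = adj(I−A)·d / det(I−A), with det(I−A) = 0.46375:
  x_1 = (0.7275·550 + 0.3275·75 + 0.4825·250) / 0.46375 = 545.3125 / 0.46375 ≈ 1175.88
  x_2 = (0.2375·550 + 0.7125·75 + 0.4125·250) / 0.46375 = 287.1875 / 0.46375 ≈ 619.27
  x_3 = (0.0500·550 + 0.1500·75 + 0.5750·250) / 0.46375 = 182.50 / 0.46375 ≈ 393.53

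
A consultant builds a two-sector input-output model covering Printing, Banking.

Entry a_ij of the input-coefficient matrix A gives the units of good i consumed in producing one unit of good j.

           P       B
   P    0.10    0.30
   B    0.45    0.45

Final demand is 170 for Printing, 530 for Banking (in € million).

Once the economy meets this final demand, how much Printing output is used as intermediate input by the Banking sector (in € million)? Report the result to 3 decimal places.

z_PB = 461.250

I − A =
  [   0.90    -0.30]
  [  -0.45     0.55]
det(I−A) = (0.90)(0.55) − (-0.30)(-0.45) = 0.3600
adj(I−A) = [[0.55, 0.30], [0.45, 0.90]]
(I − A)⁻¹ = adj(I−A) / det(I−A) ≈
  [   1.5278     0.8333]
  [   1.2500     2.5000]
First solve x = (I − A)⁻¹ d = adj(I−A)·d / det(I−A); in particular x_B = (0.45·170 + 0.90·530) / 0.3600 = 553.50 / 0.3600 = 1537.50000.
Intermediate flow from P to B: z_PB = a_PB · x_B = 0.30 × 553.50 / 0.3600 = 166.05 / 0.3600 = 461.250.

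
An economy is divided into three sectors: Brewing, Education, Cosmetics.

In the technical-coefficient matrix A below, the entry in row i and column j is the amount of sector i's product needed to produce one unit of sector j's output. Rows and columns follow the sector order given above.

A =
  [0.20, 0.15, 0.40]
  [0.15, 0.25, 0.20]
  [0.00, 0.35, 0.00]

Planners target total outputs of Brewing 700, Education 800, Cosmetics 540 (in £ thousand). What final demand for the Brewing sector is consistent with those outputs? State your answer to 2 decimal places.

I − A =
  [   0.80    -0.15    -0.40]
  [  -0.15     0.75    -0.20]
  [   0.00    -0.35     1.00]
d = (I − A) x:
  d_1 = (+0.80)·700 + (-0.15)·800 + (-0.40)·540 = 224.00
  d_2 = (-0.15)·700 + (+0.75)·800 + (-0.20)·540 = 387.00
  d_3 = (+0.00)·700 + (-0.35)·800 + (+1.00)·540 = 260.00

d_1 = 224.00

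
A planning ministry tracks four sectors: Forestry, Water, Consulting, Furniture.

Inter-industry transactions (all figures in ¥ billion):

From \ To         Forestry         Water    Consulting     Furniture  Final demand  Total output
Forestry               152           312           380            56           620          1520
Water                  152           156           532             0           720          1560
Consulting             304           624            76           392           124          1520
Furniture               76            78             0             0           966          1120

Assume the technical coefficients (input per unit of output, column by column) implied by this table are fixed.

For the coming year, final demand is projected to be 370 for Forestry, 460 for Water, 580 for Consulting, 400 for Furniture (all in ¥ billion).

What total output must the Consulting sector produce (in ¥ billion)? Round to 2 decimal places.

Technical coefficients a_ij = z_ij / X_j:
  a_11 = 152/1520 = 0.10, a_21 = 152/1520 = 0.10, a_31 = 304/1520 = 0.20, a_41 = 76/1520 = 0.05
  a_12 = 312/1560 = 0.20, a_22 = 156/1560 = 0.10, a_32 = 624/1560 = 0.40, a_42 = 78/1560 = 0.05
  a_13 = 380/1520 = 0.25, a_23 = 532/1520 = 0.35, a_33 = 76/1520 = 0.05, a_43 = 0/1520 = 0.00
  a_14 = 56/1120 = 0.05, a_24 = 0/1120 = 0.00, a_34 = 392/1120 = 0.35, a_44 = 0/1120 = 0.00
I − A =
  [   0.90    -0.20    -0.25    -0.05]
  [  -0.10     0.90    -0.35     0.00]
  [  -0.20    -0.40     0.95    -0.35]
  [  -0.05    -0.05     0.00     1.00]
Compute the cofactors C_ij = (−1)^(i+j)·(3×3 minor ij) of I−A; the adjugate is their transpose:
adj(I−A) = Cᵀ =
  [ 0.708875   0.296750   0.295875   0.139000]
  [ 0.171125   0.798250   0.339125   0.127250]
  [ 0.237500   0.418750   0.787500   0.287500]
  [ 0.044000   0.054750   0.031750   0.555500]
det(I−A) = Σ_j (I−A)_1j·C_1j = (0.90)(0.708875) + (-0.20)(0.171125) + (-0.25)(0.237500) + (-0.05)(0.044000) = 0.5421875
(I − A)⁻¹ = adj(I−A) / det(I−A) ≈
  [   1.3074     0.5473     0.5457     0.2564]
  [   0.3156     1.4723     0.6255     0.2347]
  [   0.4380     0.7723     1.4524     0.5303]
  [   0.0812     0.1010     0.0586     1.0246]
x = (I − A)⁻¹ d = adj(I−A)·d / det(I−A), with det(I−A) = 0.5421875:
  x_1 = (0.708875·370 + 0.296750·460 + 0.295875·580 + 0.139000·400) / 0.5421875 = 625.99625 / 0.5421875 ≈ 1154.58
  x_2 = (0.171125·370 + 0.798250·460 + 0.339125·580 + 0.127250·400) / 0.5421875 = 678.10375 / 0.5421875 ≈ 1250.68
  x_3 = (0.237500·370 + 0.418750·460 + 0.787500·580 + 0.287500·400) / 0.5421875 = 852.25 / 0.5421875 ≈ 1571.87
  x_4 = (0.044000·370 + 0.054750·460 + 0.031750·580 + 0.555500·400) / 0.5421875 = 282.08 / 0.5421875 ≈ 520.26

x_3 = 1571.87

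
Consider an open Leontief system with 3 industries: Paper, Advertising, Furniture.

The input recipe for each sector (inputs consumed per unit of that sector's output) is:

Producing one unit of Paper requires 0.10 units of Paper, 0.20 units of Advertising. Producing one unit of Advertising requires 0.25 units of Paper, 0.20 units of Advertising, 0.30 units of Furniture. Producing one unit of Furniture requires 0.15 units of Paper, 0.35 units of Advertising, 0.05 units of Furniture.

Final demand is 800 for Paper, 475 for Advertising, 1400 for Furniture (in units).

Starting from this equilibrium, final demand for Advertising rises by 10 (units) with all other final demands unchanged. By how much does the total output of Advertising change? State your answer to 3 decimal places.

Δx_A = 16.041

I − A =
  [   0.90    -0.25    -0.15]
  [  -0.20     0.80    -0.35]
  [   0.00    -0.30     0.95]
Cofactors of I−A, C_ij = (−1)^(i+j)·(minor ij) (rows/columns in the sector order above):
  C_11 = (0.80)(0.95) − (-0.35)(-0.30) = 0.6550
  C_12 = −[(-0.20)(0.95) − (-0.35)(0.00)] = 0.1900
  C_13 = (-0.20)(-0.30) − (0.80)(0.00) = 0.0600
  C_21 = −[(-0.25)(0.95) − (-0.15)(-0.30)] = 0.2825
  C_22 = (0.90)(0.95) − (-0.15)(0.00) = 0.8550
  C_23 = −[(0.90)(-0.30) − (-0.25)(0.00)] = 0.2700
  C_31 = (-0.25)(-0.35) − (-0.15)(0.80) = 0.2075
  C_32 = −[(0.90)(-0.35) − (-0.15)(-0.20)] = 0.3450
  C_33 = (0.90)(0.80) − (-0.25)(-0.20) = 0.6700
det(I−A) = Σ_j (I−A)_1j·C_1j = (0.90)(0.6550) + (-0.25)(0.1900) + (-0.15)(0.0600) = 0.5330
adj(I−A) = Cᵀ =
  [ 0.6550   0.2825   0.2075]
  [ 0.1900   0.8550   0.3450]
  [ 0.0600   0.2700   0.6700]
(I − A)⁻¹ = adj(I−A) / det(I−A) ≈
  [   1.2289     0.5300     0.3893]
  [   0.3565     1.6041     0.6473]
  [   0.1126     0.5066     1.2570]
Δx = (I − A)⁻¹ Δd with Δd having +10 in the Advertising component and 0 elsewhere.
So Δx_A = L_AA · (+10), where L_AA = adj(I−A)_AA / det(I−A) = 0.8550 / 0.5330.
Δx_A = 0.8550 × (+10) / 0.5330 = 8.55 / 0.5330 ≈ 16.041.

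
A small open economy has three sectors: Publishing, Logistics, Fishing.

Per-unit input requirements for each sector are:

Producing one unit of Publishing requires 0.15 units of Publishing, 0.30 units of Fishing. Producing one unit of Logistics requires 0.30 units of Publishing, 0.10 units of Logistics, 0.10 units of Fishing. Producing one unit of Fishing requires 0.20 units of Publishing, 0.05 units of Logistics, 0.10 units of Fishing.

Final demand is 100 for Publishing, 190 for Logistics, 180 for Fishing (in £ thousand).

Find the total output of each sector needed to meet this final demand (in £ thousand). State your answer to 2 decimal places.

x_P = 272.79, x_L = 228.69, x_F = 316.34

I − A =
  [   0.85    -0.30    -0.20]
  [   0.00     0.90    -0.05]
  [  -0.30    -0.10     0.90]
Cofactors of I−A, C_ij = (−1)^(i+j)·(minor ij) (rows/columns in the sector order above):
  C_11 = (0.90)(0.90) − (-0.05)(-0.10) = 0.8050
  C_12 = −[(0.00)(0.90) − (-0.05)(-0.30)] = 0.0150
  C_13 = (0.00)(-0.10) − (0.90)(-0.30) = 0.2700
  C_21 = −[(-0.30)(0.90) − (-0.20)(-0.10)] = 0.2900
  C_22 = (0.85)(0.90) − (-0.20)(-0.30) = 0.7050
  C_23 = −[(0.85)(-0.10) − (-0.30)(-0.30)] = 0.1750
  C_31 = (-0.30)(-0.05) − (-0.20)(0.90) = 0.1950
  C_32 = −[(0.85)(-0.05) − (-0.20)(0.00)] = 0.0425
  C_33 = (0.85)(0.90) − (-0.30)(0.00) = 0.7650
det(I−A) = Σ_j (I−A)_1j·C_1j = (0.85)(0.8050) + (-0.30)(0.0150) + (-0.20)(0.2700) = 0.62575
adj(I−A) = Cᵀ =
  [ 0.8050   0.2900   0.1950]
  [ 0.0150   0.7050   0.0425]
  [ 0.2700   0.1750   0.7650]
(I − A)⁻¹ = adj(I−A) / det(I−A) ≈
  [   1.2865     0.4634     0.3116]
  [   0.0240     1.1266     0.0679]
  [   0.4315     0.2797     1.2225]
x = (I − A)⁻¹ d = adj(I−A)·d / det(I−A), with det(I−A) = 0.62575:
  x_P = (0.8050·100 + 0.2900·190 + 0.1950·180) / 0.62575 = 170.70 / 0.62575 ≈ 272.79
  x_L = (0.0150·100 + 0.7050·190 + 0.0425·180) / 0.62575 = 143.10 / 0.62575 ≈ 228.69
  x_F = (0.2700·100 + 0.1750·190 + 0.7650·180) / 0.62575 = 197.95 / 0.62575 ≈ 316.34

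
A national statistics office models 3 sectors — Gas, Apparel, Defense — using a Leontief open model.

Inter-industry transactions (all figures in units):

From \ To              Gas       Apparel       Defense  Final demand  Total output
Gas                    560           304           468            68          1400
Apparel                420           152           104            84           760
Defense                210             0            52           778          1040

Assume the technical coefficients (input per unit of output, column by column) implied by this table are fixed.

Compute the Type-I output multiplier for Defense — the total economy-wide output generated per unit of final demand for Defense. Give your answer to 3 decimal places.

Technical coefficients a_ij = z_ij / X_j:
  a_GG = 560/1400 = 0.40, a_AG = 420/1400 = 0.30, a_DG = 210/1400 = 0.15
  a_GA = 304/760 = 0.40, a_AA = 152/760 = 0.20, a_DA = 0/760 = 0.00
  a_GD = 468/1040 = 0.45, a_AD = 104/1040 = 0.10, a_DD = 52/1040 = 0.05
I − A =
  [   0.60    -0.40    -0.45]
  [  -0.30     0.80    -0.10]
  [  -0.15     0.00     0.95]
Cofactors of I−A, C_ij = (−1)^(i+j)·(minor ij) (rows/columns in the sector order above):
  C_11 = (0.80)(0.95) − (-0.10)(0.00) = 0.7600
  C_12 = −[(-0.30)(0.95) − (-0.10)(-0.15)] = 0.3000
  C_13 = (-0.30)(0.00) − (0.80)(-0.15) = 0.1200
  C_21 = −[(-0.40)(0.95) − (-0.45)(0.00)] = 0.3800
  C_22 = (0.60)(0.95) − (-0.45)(-0.15) = 0.5025
  C_23 = −[(0.60)(0.00) − (-0.40)(-0.15)] = 0.0600
  C_31 = (-0.40)(-0.10) − (-0.45)(0.80) = 0.4000
  C_32 = −[(0.60)(-0.10) − (-0.45)(-0.30)] = 0.1950
  C_33 = (0.60)(0.80) − (-0.40)(-0.30) = 0.3600
det(I−A) = Σ_j (I−A)_1j·C_1j = (0.60)(0.7600) + (-0.40)(0.3000) + (-0.45)(0.1200) = 0.2820
adj(I−A) = Cᵀ =
  [ 0.7600   0.3800   0.4000]
  [ 0.3000   0.5025   0.1950]
  [ 0.1200   0.0600   0.3600]
(I − A)⁻¹ = adj(I−A) / det(I−A) ≈
  [   2.6950     1.3475     1.4184]
  [   1.0638     1.7819     0.6915]
  [   0.4255     0.2128     1.2766]
The output multiplier for sector j is the column-j sum of the Leontief inverse (I − A)⁻¹ = adj(I−A) / det(I−A).
Column D of adj(I−A): (0.4000, 0.1950, 0.3600); det(I−A) = 0.2820.
m_D = (0.4000 + 0.1950 + 0.3600) / 0.2820 = 0.955 / 0.2820 ≈ 3.387.

m_D = 3.387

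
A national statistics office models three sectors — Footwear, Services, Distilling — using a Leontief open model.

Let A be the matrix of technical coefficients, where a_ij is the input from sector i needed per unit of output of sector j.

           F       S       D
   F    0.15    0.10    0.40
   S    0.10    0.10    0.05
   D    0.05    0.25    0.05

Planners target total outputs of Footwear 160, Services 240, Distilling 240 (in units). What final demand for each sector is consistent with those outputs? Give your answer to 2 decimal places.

I − A =
  [   0.85    -0.10    -0.40]
  [  -0.10     0.90    -0.05]
  [  -0.05    -0.25     0.95]
d = (I − A) x:
  d_F = (+0.85)·160 + (-0.10)·240 + (-0.40)·240 = 16.00
  d_S = (-0.10)·160 + (+0.90)·240 + (-0.05)·240 = 188.00
  d_D = (-0.05)·160 + (-0.25)·240 + (+0.95)·240 = 160.00

d_F = 16.00, d_S = 188.00, d_D = 160.00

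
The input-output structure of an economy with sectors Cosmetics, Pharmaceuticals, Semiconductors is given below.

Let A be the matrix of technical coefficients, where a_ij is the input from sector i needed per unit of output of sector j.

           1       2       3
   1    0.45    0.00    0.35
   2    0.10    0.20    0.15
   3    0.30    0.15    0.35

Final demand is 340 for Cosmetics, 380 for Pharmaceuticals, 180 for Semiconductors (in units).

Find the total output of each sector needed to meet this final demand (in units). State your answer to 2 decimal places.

I − A =
  [   0.55     0.00    -0.35]
  [  -0.10     0.80    -0.15]
  [  -0.30    -0.15     0.65]
Cofactors of I−A, C_ij = (−1)^(i+j)·(minor ij) (rows/columns in the sector order above):
  C_11 = (0.80)(0.65) − (-0.15)(-0.15) = 0.4975
  C_12 = −[(-0.10)(0.65) − (-0.15)(-0.30)] = 0.1100
  C_13 = (-0.10)(-0.15) − (0.80)(-0.30) = 0.2550
  C_21 = −[(0.00)(0.65) − (-0.35)(-0.15)] = 0.0525
  C_22 = (0.55)(0.65) − (-0.35)(-0.30) = 0.2525
  C_23 = −[(0.55)(-0.15) − (0.00)(-0.30)] = 0.0825
  C_31 = (0.00)(-0.15) − (-0.35)(0.80) = 0.2800
  C_32 = −[(0.55)(-0.15) − (-0.35)(-0.10)] = 0.1175
  C_33 = (0.55)(0.80) − (0.00)(-0.10) = 0.4400
det(I−A) = Σ_j (I−A)_1j·C_1j = (0.55)(0.4975) + (0.00)(0.1100) + (-0.35)(0.2550) = 0.184375
adj(I−A) = Cᵀ =
  [ 0.4975   0.0525   0.2800]
  [ 0.1100   0.2525   0.1175]
  [ 0.2550   0.0825   0.4400]
(I − A)⁻¹ = adj(I−A) / det(I−A) ≈
  [   2.6983     0.2847     1.5186]
  [   0.5966     1.3695     0.6373]
  [   1.3831     0.4475     2.3864]
x = (I − A)⁻¹ d = adj(I−A)·d / det(I−A), with det(I−A) = 0.184375:
  x_1 = (0.4975·340 + 0.0525·380 + 0.2800·180) / 0.184375 = 239.50 / 0.184375 ≈ 1298.98
  x_2 = (0.1100·340 + 0.2525·380 + 0.1175·180) / 0.184375 = 154.50 / 0.184375 ≈ 837.97
  x_3 = (0.2550·340 + 0.0825·380 + 0.4400·180) / 0.184375 = 197.25 / 0.184375 ≈ 1069.83

x_1 = 1298.98, x_2 = 837.97, x_3 = 1069.83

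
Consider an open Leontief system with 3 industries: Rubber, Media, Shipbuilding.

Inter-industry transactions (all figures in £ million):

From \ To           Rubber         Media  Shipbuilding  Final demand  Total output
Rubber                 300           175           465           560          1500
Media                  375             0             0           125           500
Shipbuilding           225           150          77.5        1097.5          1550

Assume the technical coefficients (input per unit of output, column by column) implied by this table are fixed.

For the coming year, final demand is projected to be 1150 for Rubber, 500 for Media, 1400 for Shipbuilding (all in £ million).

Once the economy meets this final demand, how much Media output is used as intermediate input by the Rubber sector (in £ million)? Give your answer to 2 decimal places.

z_21 = 707.18

Technical coefficients a_ij = z_ij / X_j:
  a_11 = 300/1500 = 0.20, a_21 = 375/1500 = 0.25, a_31 = 225/1500 = 0.15
  a_12 = 175/500 = 0.35, a_22 = 0/500 = 0.00, a_32 = 150/500 = 0.30
  a_13 = 465/1550 = 0.30, a_23 = 0/1550 = 0.00, a_33 = 77.5/1550 = 0.05
I − A =
  [   0.80    -0.35    -0.30]
  [  -0.25     1.00     0.00]
  [  -0.15    -0.30     0.95]
Cofactors of I−A, C_ij = (−1)^(i+j)·(minor ij) (rows/columns in the sector order above):
  C_11 = (1.00)(0.95) − (0.00)(-0.30) = 0.9500
  C_12 = −[(-0.25)(0.95) − (0.00)(-0.15)] = 0.2375
  C_13 = (-0.25)(-0.30) − (1.00)(-0.15) = 0.2250
  C_21 = −[(-0.35)(0.95) − (-0.30)(-0.30)] = 0.4225
  C_22 = (0.80)(0.95) − (-0.30)(-0.15) = 0.7150
  C_23 = −[(0.80)(-0.30) − (-0.35)(-0.15)] = 0.2925
  C_31 = (-0.35)(0.00) − (-0.30)(1.00) = 0.3000
  C_32 = −[(0.80)(0.00) − (-0.30)(-0.25)] = 0.0750
  C_33 = (0.80)(1.00) − (-0.35)(-0.25) = 0.7125
det(I−A) = Σ_j (I−A)_1j·C_1j = (0.80)(0.9500) + (-0.35)(0.2375) + (-0.30)(0.2250) = 0.609375
adj(I−A) = Cᵀ =
  [ 0.9500   0.4225   0.3000]
  [ 0.2375   0.7150   0.0750]
  [ 0.2250   0.2925   0.7125]
(I − A)⁻¹ = adj(I−A) / det(I−A) ≈
  [   1.5590     0.6933     0.4923]
  [   0.3897     1.1733     0.1231]
  [   0.3692     0.4800     1.1692]
First solve x = (I − A)⁻¹ d = adj(I−A)·d / det(I−A); in particular x_1 = (0.9500·1150 + 0.4225·500 + 0.3000·1400) / 0.609375 = 1723.75 / 0.609375 ≈ 2828.7179.
Intermediate flow from 2 to 1: z_21 = a_21 · x_1 = 0.25 × 1723.75 / 0.609375 = 430.9375 / 0.609375 ≈ 707.18.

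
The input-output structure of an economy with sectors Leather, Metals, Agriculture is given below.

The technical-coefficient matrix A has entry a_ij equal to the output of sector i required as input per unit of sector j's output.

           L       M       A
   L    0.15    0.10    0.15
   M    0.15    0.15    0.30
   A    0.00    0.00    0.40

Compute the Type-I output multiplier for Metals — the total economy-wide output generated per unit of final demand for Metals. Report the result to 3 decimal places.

m_M = 1.343

I − A =
  [   0.85    -0.10    -0.15]
  [  -0.15     0.85    -0.30]
  [   0.00     0.00     0.60]
Cofactors of I−A, C_ij = (−1)^(i+j)·(minor ij) (rows/columns in the sector order above):
  C_11 = (0.85)(0.60) − (-0.30)(0.00) = 0.5100
  C_12 = −[(-0.15)(0.60) − (-0.30)(0.00)] = 0.0900
  C_13 = (-0.15)(0.00) − (0.85)(0.00) = 0.0000
  C_21 = −[(-0.10)(0.60) − (-0.15)(0.00)] = 0.0600
  C_22 = (0.85)(0.60) − (-0.15)(0.00) = 0.5100
  C_23 = −[(0.85)(0.00) − (-0.10)(0.00)] = 0.0000
  C_31 = (-0.10)(-0.30) − (-0.15)(0.85) = 0.1575
  C_32 = −[(0.85)(-0.30) − (-0.15)(-0.15)] = 0.2775
  C_33 = (0.85)(0.85) − (-0.10)(-0.15) = 0.7075
det(I−A) = Σ_j (I−A)_1j·C_1j = (0.85)(0.5100) + (-0.10)(0.0900) + (-0.15)(0.0000) = 0.4245
adj(I−A) = Cᵀ =
  [ 0.5100   0.0600   0.1575]
  [ 0.0900   0.5100   0.2775]
  [ 0.0000   0.0000   0.7075]
(I − A)⁻¹ = adj(I−A) / det(I−A) ≈
  [   1.2014     0.1413     0.3710]
  [   0.2120     1.2014     0.6537]
  [   0.0000     0.0000     1.6667]
The output multiplier for sector j is the column-j sum of the Leontief inverse (I − A)⁻¹ = adj(I−A) / det(I−A).
Column M of adj(I−A): (0.0600, 0.5100, 0.0000); det(I−A) = 0.4245.
m_M = (0.0600 + 0.5100 + 0.0000) / 0.4245 = 0.57 / 0.4245 ≈ 1.343.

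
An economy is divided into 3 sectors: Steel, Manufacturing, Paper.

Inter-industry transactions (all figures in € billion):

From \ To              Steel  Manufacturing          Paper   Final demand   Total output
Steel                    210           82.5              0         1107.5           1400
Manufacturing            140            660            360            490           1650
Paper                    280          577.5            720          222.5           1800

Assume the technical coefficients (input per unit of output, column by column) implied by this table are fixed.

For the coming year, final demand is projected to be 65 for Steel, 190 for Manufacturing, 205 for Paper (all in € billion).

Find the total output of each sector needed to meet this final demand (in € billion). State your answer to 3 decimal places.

Technical coefficients a_ij = z_ij / X_j:
  a_SS = 210/1400 = 0.15, a_MS = 140/1400 = 0.10, a_PS = 280/1400 = 0.20
  a_SM = 82.5/1650 = 0.05, a_MM = 660/1650 = 0.40, a_PM = 577.5/1650 = 0.35
  a_SP = 0/1800 = 0.00, a_MP = 360/1800 = 0.20, a_PP = 720/1800 = 0.40
I − A =
  [   0.85    -0.05     0.00]
  [  -0.10     0.60    -0.20]
  [  -0.20    -0.35     0.60]
Cofactors of I−A, C_ij = (−1)^(i+j)·(minor ij) (rows/columns in the sector order above):
  C_11 = (0.60)(0.60) − (-0.20)(-0.35) = 0.2900
  C_12 = −[(-0.10)(0.60) − (-0.20)(-0.20)] = 0.1000
  C_13 = (-0.10)(-0.35) − (0.60)(-0.20) = 0.1550
  C_21 = −[(-0.05)(0.60) − (0.00)(-0.35)] = 0.0300
  C_22 = (0.85)(0.60) − (0.00)(-0.20) = 0.5100
  C_23 = −[(0.85)(-0.35) − (-0.05)(-0.20)] = 0.3075
  C_31 = (-0.05)(-0.20) − (0.00)(0.60) = 0.0100
  C_32 = −[(0.85)(-0.20) − (0.00)(-0.10)] = 0.1700
  C_33 = (0.85)(0.60) − (-0.05)(-0.10) = 0.5050
det(I−A) = Σ_j (I−A)_1j·C_1j = (0.85)(0.2900) + (-0.05)(0.1000) + (0.00)(0.1550) = 0.2415
adj(I−A) = Cᵀ =
  [ 0.2900   0.0300   0.0100]
  [ 0.1000   0.5100   0.1700]
  [ 0.1550   0.3075   0.5050]
(I − A)⁻¹ = adj(I−A) / det(I−A) ≈
  [   1.2008     0.1242     0.0414]
  [   0.4141     2.1118     0.7039]
  [   0.6418     1.2733     2.0911]
x = (I − A)⁻¹ d = adj(I−A)·d / det(I−A), with det(I−A) = 0.2415:
  x_S = (0.2900·65 + 0.0300·190 + 0.0100·205) / 0.2415 = 26.60 / 0.2415 ≈ 110.145
  x_M = (0.1000·65 + 0.5100·190 + 0.1700·205) / 0.2415 = 138.25 / 0.2415 ≈ 572.464
  x_P = (0.1550·65 + 0.3075·190 + 0.5050·205) / 0.2415 = 172.025 / 0.2415 ≈ 712.319

x_S = 110.145, x_M = 572.464, x_P = 712.319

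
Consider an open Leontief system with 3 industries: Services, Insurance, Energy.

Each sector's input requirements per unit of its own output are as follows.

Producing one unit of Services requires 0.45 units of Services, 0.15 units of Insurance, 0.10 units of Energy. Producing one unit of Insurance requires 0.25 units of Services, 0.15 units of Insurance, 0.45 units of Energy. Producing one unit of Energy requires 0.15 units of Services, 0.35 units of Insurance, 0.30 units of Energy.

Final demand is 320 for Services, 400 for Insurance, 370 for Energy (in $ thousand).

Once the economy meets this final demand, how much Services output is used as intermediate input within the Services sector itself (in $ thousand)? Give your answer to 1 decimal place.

I − A =
  [   0.55    -0.25    -0.15]
  [  -0.15     0.85    -0.35]
  [  -0.10    -0.45     0.70]
Cofactors of I−A, C_ij = (−1)^(i+j)·(minor ij) (rows/columns in the sector order above):
  C_11 = (0.85)(0.70) − (-0.35)(-0.45) = 0.4375
  C_12 = −[(-0.15)(0.70) − (-0.35)(-0.10)] = 0.1400
  C_13 = (-0.15)(-0.45) − (0.85)(-0.10) = 0.1525
  C_21 = −[(-0.25)(0.70) − (-0.15)(-0.45)] = 0.2425
  C_22 = (0.55)(0.70) − (-0.15)(-0.10) = 0.3700
  C_23 = −[(0.55)(-0.45) − (-0.25)(-0.10)] = 0.2725
  C_31 = (-0.25)(-0.35) − (-0.15)(0.85) = 0.2150
  C_32 = −[(0.55)(-0.35) − (-0.15)(-0.15)] = 0.2150
  C_33 = (0.55)(0.85) − (-0.25)(-0.15) = 0.4300
det(I−A) = Σ_j (I−A)_1j·C_1j = (0.55)(0.4375) + (-0.25)(0.1400) + (-0.15)(0.1525) = 0.18275
adj(I−A) = Cᵀ =
  [ 0.4375   0.2425   0.2150]
  [ 0.1400   0.3700   0.2150]
  [ 0.1525   0.2725   0.4300]
(I − A)⁻¹ = adj(I−A) / det(I−A) ≈
  [   2.3940     1.3269     1.1765]
  [   0.7661     2.0246     1.1765]
  [   0.8345     1.4911     2.3529]
First solve x = (I − A)⁻¹ d = adj(I−A)·d / det(I−A); in particular x_S = (0.4375·320 + 0.2425·400 + 0.2150·370) / 0.18275 = 316.55 / 0.18275 ≈ 1732.148.
Intermediate flow from S to S: z_SS = a_SS · x_S = 0.45 × 316.55 / 0.18275 = 142.4475 / 0.18275 ≈ 779.5.

z_SS = 779.5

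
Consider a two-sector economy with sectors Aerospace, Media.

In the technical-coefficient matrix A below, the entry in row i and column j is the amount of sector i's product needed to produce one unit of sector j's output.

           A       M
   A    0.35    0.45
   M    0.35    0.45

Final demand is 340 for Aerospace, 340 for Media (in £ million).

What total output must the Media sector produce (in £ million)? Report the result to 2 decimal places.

x_M = 1700.00

I − A =
  [   0.65    -0.45]
  [  -0.35     0.55]
det(I−A) = (0.65)(0.55) − (-0.45)(-0.35) = 0.2000
adj(I−A) = [[0.55, 0.45], [0.35, 0.65]]
(I − A)⁻¹ = adj(I−A) / det(I−A) ≈
  [   2.7500     2.2500]
  [   1.7500     3.2500]
x = (I − A)⁻¹ d = adj(I−A)·d / det(I−A), with det(I−A) = 0.2000:
  x_A = (0.55·340 + 0.45·340) / 0.2000 = 340.00 / 0.2000 = 1700.00
  x_M = (0.35·340 + 0.65·340) / 0.2000 = 340.00 / 0.2000 = 1700.00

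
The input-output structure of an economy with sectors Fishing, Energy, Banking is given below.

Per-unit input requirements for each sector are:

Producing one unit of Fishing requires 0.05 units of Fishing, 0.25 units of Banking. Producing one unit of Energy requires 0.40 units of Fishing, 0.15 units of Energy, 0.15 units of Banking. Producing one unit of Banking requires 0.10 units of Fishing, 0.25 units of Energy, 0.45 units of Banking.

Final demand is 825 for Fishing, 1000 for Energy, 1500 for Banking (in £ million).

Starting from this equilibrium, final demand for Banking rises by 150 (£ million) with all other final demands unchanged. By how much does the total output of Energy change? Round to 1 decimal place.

Δx_2 = 98.3

I − A =
  [   0.95    -0.40    -0.10]
  [   0.00     0.85    -0.25]
  [  -0.25    -0.15     0.55]
Cofactors of I−A, C_ij = (−1)^(i+j)·(minor ij) (rows/columns in the sector order above):
  C_11 = (0.85)(0.55) − (-0.25)(-0.15) = 0.4300
  C_12 = −[(0.00)(0.55) − (-0.25)(-0.25)] = 0.0625
  C_13 = (0.00)(-0.15) − (0.85)(-0.25) = 0.2125
  C_21 = −[(-0.40)(0.55) − (-0.10)(-0.15)] = 0.2350
  C_22 = (0.95)(0.55) − (-0.10)(-0.25) = 0.4975
  C_23 = −[(0.95)(-0.15) − (-0.40)(-0.25)] = 0.2425
  C_31 = (-0.40)(-0.25) − (-0.10)(0.85) = 0.1850
  C_32 = −[(0.95)(-0.25) − (-0.10)(0.00)] = 0.2375
  C_33 = (0.95)(0.85) − (-0.40)(0.00) = 0.8075
det(I−A) = Σ_j (I−A)_1j·C_1j = (0.95)(0.4300) + (-0.40)(0.0625) + (-0.10)(0.2125) = 0.36225
adj(I−A) = Cᵀ =
  [ 0.4300   0.2350   0.1850]
  [ 0.0625   0.4975   0.2375]
  [ 0.2125   0.2425   0.8075]
(I − A)⁻¹ = adj(I−A) / det(I−A) ≈
  [   1.1870     0.6487     0.5107]
  [   0.1725     1.3734     0.6556]
  [   0.5866     0.6694     2.2291]
Δx = (I − A)⁻¹ Δd with Δd having +150 in the Banking component and 0 elsewhere.
So Δx_2 = L_23 · (+150), where L_23 = adj(I−A)_23 / det(I−A) = 0.2375 / 0.36225.
Δx_2 = 0.2375 × (+150) / 0.36225 = 35.625 / 0.36225 ≈ 98.3.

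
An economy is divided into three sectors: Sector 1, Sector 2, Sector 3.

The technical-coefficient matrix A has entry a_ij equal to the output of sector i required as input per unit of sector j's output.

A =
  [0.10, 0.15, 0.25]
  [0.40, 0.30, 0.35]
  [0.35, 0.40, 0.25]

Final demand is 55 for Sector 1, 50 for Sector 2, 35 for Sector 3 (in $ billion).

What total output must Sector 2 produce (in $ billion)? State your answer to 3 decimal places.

x_2 = 369.141

I − A =
  [   0.90    -0.15    -0.25]
  [  -0.40     0.70    -0.35]
  [  -0.35    -0.40     0.75]
Cofactors of I−A, C_ij = (−1)^(i+j)·(minor ij) (rows/columns in the sector order above):
  C_11 = (0.70)(0.75) − (-0.35)(-0.40) = 0.3850
  C_12 = −[(-0.40)(0.75) − (-0.35)(-0.35)] = 0.4225
  C_13 = (-0.40)(-0.40) − (0.70)(-0.35) = 0.4050
  C_21 = −[(-0.15)(0.75) − (-0.25)(-0.40)] = 0.2125
  C_22 = (0.90)(0.75) − (-0.25)(-0.35) = 0.5875
  C_23 = −[(0.90)(-0.40) − (-0.15)(-0.35)] = 0.4125
  C_31 = (-0.15)(-0.35) − (-0.25)(0.70) = 0.2275
  C_32 = −[(0.90)(-0.35) − (-0.25)(-0.40)] = 0.4150
  C_33 = (0.90)(0.70) − (-0.15)(-0.40) = 0.5700
det(I−A) = Σ_j (I−A)_1j·C_1j = (0.90)(0.3850) + (-0.15)(0.4225) + (-0.25)(0.4050) = 0.181875
adj(I−A) = Cᵀ =
  [ 0.3850   0.2125   0.2275]
  [ 0.4225   0.5875   0.4150]
  [ 0.4050   0.4125   0.5700]
(I − A)⁻¹ = adj(I−A) / det(I−A) ≈
  [   2.1168     1.1684     1.2509]
  [   2.3230     3.2302     2.2818]
  [   2.2268     2.2680     3.1340]
x = (I − A)⁻¹ d = adj(I−A)·d / det(I−A), with det(I−A) = 0.181875:
  x_1 = (0.3850·55 + 0.2125·50 + 0.2275·35) / 0.181875 = 39.7625 / 0.181875 ≈ 218.625
  x_2 = (0.4225·55 + 0.5875·50 + 0.4150·35) / 0.181875 = 67.1375 / 0.181875 ≈ 369.141
  x_3 = (0.4050·55 + 0.4125·50 + 0.5700·35) / 0.181875 = 62.85 / 0.181875 ≈ 345.567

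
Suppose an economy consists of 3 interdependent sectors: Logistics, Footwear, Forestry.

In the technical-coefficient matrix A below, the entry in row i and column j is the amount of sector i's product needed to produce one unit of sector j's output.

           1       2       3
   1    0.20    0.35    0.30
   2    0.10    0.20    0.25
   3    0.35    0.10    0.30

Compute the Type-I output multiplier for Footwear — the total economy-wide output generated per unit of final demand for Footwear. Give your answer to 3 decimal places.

I − A =
  [   0.80    -0.35    -0.30]
  [  -0.10     0.80    -0.25]
  [  -0.35    -0.10     0.70]
Cofactors of I−A, C_ij = (−1)^(i+j)·(minor ij) (rows/columns in the sector order above):
  C_11 = (0.80)(0.70) − (-0.25)(-0.10) = 0.5350
  C_12 = −[(-0.10)(0.70) − (-0.25)(-0.35)] = 0.1575
  C_13 = (-0.10)(-0.10) − (0.80)(-0.35) = 0.2900
  C_21 = −[(-0.35)(0.70) − (-0.30)(-0.10)] = 0.2750
  C_22 = (0.80)(0.70) − (-0.30)(-0.35) = 0.4550
  C_23 = −[(0.80)(-0.10) − (-0.35)(-0.35)] = 0.2025
  C_31 = (-0.35)(-0.25) − (-0.30)(0.80) = 0.3275
  C_32 = −[(0.80)(-0.25) − (-0.30)(-0.10)] = 0.2300
  C_33 = (0.80)(0.80) − (-0.35)(-0.10) = 0.6050
det(I−A) = Σ_j (I−A)_1j·C_1j = (0.80)(0.5350) + (-0.35)(0.1575) + (-0.30)(0.2900) = 0.285875
adj(I−A) = Cᵀ =
  [ 0.5350   0.2750   0.3275]
  [ 0.1575   0.4550   0.2300]
  [ 0.2900   0.2025   0.6050]
(I − A)⁻¹ = adj(I−A) / det(I−A) ≈
  [   1.8714     0.9620     1.1456]
  [   0.5509     1.5916     0.8045]
  [   1.0144     0.7084     2.1163]
The output multiplier for sector j is the column-j sum of the Leontief inverse (I − A)⁻¹ = adj(I−A) / det(I−A).
Column 2 of adj(I−A): (0.2750, 0.4550, 0.2025); det(I−A) = 0.285875.
m_2 = (0.2750 + 0.4550 + 0.2025) / 0.285875 = 0.9325 / 0.285875 ≈ 3.262.

m_2 = 3.262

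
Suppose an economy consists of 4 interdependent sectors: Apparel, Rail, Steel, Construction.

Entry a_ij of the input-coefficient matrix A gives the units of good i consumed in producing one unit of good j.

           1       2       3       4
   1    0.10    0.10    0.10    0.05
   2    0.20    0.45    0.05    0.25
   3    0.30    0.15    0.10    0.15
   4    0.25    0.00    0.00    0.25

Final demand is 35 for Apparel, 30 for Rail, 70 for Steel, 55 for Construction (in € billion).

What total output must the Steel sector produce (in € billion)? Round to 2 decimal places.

I − A =
  [   0.90    -0.10    -0.10    -0.05]
  [  -0.20     0.55    -0.05    -0.25]
  [  -0.30    -0.15     0.90    -0.15]
  [  -0.25     0.00     0.00     0.75]
Compute the cofactors C_ij = (−1)^(i+j)·(3×3 minor ij) of I−A; the adjugate is their transpose:
adj(I−A) = Cᵀ =
  [ 0.365625   0.078750   0.045000   0.059625]
  [ 0.204375   0.570000   0.054375   0.214500]
  [ 0.176250   0.125625   0.343125   0.122250]
  [ 0.121875   0.026250   0.015000   0.399750]
det(I−A) = Σ_j (I−A)_1j·C_1j = (0.90)(0.365625) + (-0.10)(0.204375) + (-0.10)(0.176250) + (-0.05)(0.121875) = 0.28490625
(I − A)⁻¹ = adj(I−A) / det(I−A) ≈
  [   1.2833     0.2764     0.1579     0.2093]
  [   0.7173     2.0007     0.1909     0.7529]
  [   0.6186     0.4409     1.2043     0.4291]
  [   0.4278     0.0921     0.0526     1.4031]
x = (I − A)⁻¹ d = adj(I−A)·d / det(I−A), with det(I−A) = 0.28490625:
  x_1 = (0.365625·35 + 0.078750·30 + 0.045000·70 + 0.059625·55) / 0.28490625 = 21.58875 / 0.28490625 ≈ 75.77
  x_2 = (0.204375·35 + 0.570000·30 + 0.054375·70 + 0.214500·55) / 0.28490625 = 39.856875 / 0.28490625 ≈ 139.89
  x_3 = (0.176250·35 + 0.125625·30 + 0.343125·70 + 0.122250·55) / 0.28490625 = 40.68 / 0.28490625 ≈ 142.78
  x_4 = (0.121875·35 + 0.026250·30 + 0.015000·70 + 0.399750·55) / 0.28490625 = 28.089375 / 0.28490625 ≈ 98.59

x_3 = 142.78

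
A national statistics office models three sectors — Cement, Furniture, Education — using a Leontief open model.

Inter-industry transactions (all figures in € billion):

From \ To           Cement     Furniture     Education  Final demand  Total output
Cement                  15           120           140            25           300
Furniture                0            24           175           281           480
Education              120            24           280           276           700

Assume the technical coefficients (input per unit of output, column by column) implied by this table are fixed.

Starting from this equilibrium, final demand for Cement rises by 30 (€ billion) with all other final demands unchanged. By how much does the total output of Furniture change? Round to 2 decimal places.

Δx_F = 7.00

Technical coefficients a_ij = z_ij / X_j:
  a_CC = 15/300 = 0.05, a_FC = 0/300 = 0.00, a_EC = 120/300 = 0.40
  a_CF = 120/480 = 0.25, a_FF = 24/480 = 0.05, a_EF = 24/480 = 0.05
  a_CE = 140/700 = 0.20, a_FE = 175/700 = 0.25, a_EE = 280/700 = 0.40
I − A =
  [   0.95    -0.25    -0.20]
  [   0.00     0.95    -0.25]
  [  -0.40    -0.05     0.60]
Cofactors of I−A, C_ij = (−1)^(i+j)·(minor ij) (rows/columns in the sector order above):
  C_11 = (0.95)(0.60) − (-0.25)(-0.05) = 0.5575
  C_12 = −[(0.00)(0.60) − (-0.25)(-0.40)] = 0.1000
  C_13 = (0.00)(-0.05) − (0.95)(-0.40) = 0.3800
  C_21 = −[(-0.25)(0.60) − (-0.20)(-0.05)] = 0.1600
  C_22 = (0.95)(0.60) − (-0.20)(-0.40) = 0.4900
  C_23 = −[(0.95)(-0.05) − (-0.25)(-0.40)] = 0.1475
  C_31 = (-0.25)(-0.25) − (-0.20)(0.95) = 0.2525
  C_32 = −[(0.95)(-0.25) − (-0.20)(0.00)] = 0.2375
  C_33 = (0.95)(0.95) − (-0.25)(0.00) = 0.9025
det(I−A) = Σ_j (I−A)_1j·C_1j = (0.95)(0.5575) + (-0.25)(0.1000) + (-0.20)(0.3800) = 0.428625
adj(I−A) = Cᵀ =
  [ 0.5575   0.1600   0.2525]
  [ 0.1000   0.4900   0.2375]
  [ 0.3800   0.1475   0.9025]
(I − A)⁻¹ = adj(I−A) / det(I−A) ≈
  [   1.3007     0.3733     0.5891]
  [   0.2333     1.1432     0.5541]
  [   0.8866     0.3441     2.1056]
Δx = (I − A)⁻¹ Δd with Δd having +30 in the Cement component and 0 elsewhere.
So Δx_F = L_FC · (+30), where L_FC = adj(I−A)_FC / det(I−A) = 0.1000 / 0.428625.
Δx_F = 0.1000 × (+30) / 0.428625 = 3.00 / 0.428625 ≈ 7.00.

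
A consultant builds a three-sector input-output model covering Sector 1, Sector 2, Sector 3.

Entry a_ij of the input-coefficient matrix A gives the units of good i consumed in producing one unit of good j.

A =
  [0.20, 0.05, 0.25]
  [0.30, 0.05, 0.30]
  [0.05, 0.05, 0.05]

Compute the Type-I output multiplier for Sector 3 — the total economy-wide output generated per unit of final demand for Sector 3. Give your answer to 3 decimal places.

m_3 = 1.932

I − A =
  [   0.80    -0.05    -0.25]
  [  -0.30     0.95    -0.30]
  [  -0.05    -0.05     0.95]
Cofactors of I−A, C_ij = (−1)^(i+j)·(minor ij) (rows/columns in the sector order above):
  C_11 = (0.95)(0.95) − (-0.30)(-0.05) = 0.8875
  C_12 = −[(-0.30)(0.95) − (-0.30)(-0.05)] = 0.3000
  C_13 = (-0.30)(-0.05) − (0.95)(-0.05) = 0.0625
  C_21 = −[(-0.05)(0.95) − (-0.25)(-0.05)] = 0.0600
  C_22 = (0.80)(0.95) − (-0.25)(-0.05) = 0.7475
  C_23 = −[(0.80)(-0.05) − (-0.05)(-0.05)] = 0.0425
  C_31 = (-0.05)(-0.30) − (-0.25)(0.95) = 0.2525
  C_32 = −[(0.80)(-0.30) − (-0.25)(-0.30)] = 0.3150
  C_33 = (0.80)(0.95) − (-0.05)(-0.30) = 0.7450
det(I−A) = Σ_j (I−A)_1j·C_1j = (0.80)(0.8875) + (-0.05)(0.3000) + (-0.25)(0.0625) = 0.679375
adj(I−A) = Cᵀ =
  [ 0.8875   0.0600   0.2525]
  [ 0.3000   0.7475   0.3150]
  [ 0.0625   0.0425   0.7450]
(I − A)⁻¹ = adj(I−A) / det(I−A) ≈
  [   1.3063     0.0883     0.3717]
  [   0.4416     1.1003     0.4637]
  [   0.0920     0.0626     1.0966]
The output multiplier for sector j is the column-j sum of the Leontief inverse (I − A)⁻¹ = adj(I−A) / det(I−A).
Column 3 of adj(I−A): (0.2525, 0.3150, 0.7450); det(I−A) = 0.679375.
m_3 = (0.2525 + 0.3150 + 0.7450) / 0.679375 = 1.3125 / 0.679375 ≈ 1.932.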